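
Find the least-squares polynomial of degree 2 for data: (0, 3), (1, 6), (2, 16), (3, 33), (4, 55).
99/35 + (17/70)x + (45/14)x²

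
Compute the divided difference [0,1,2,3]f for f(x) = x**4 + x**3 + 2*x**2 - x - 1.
7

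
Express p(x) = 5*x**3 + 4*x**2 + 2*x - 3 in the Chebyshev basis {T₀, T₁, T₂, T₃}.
-T₀ + (23/4)T₁ + (2)T₂ + (5/4)T₃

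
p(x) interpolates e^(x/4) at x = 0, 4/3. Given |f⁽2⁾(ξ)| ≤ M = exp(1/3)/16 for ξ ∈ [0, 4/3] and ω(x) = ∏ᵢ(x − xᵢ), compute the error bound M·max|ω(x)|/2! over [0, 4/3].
exp(1/3)/72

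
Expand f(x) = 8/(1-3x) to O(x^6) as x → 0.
8 + 24*x + 72*x**2 + 216*x**3 + 648*x**4 + 1944*x**5 + O(x**6)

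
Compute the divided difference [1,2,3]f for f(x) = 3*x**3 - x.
18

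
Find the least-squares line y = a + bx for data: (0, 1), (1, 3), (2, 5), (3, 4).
a = 8/5, b = 11/10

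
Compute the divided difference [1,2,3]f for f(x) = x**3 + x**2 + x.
7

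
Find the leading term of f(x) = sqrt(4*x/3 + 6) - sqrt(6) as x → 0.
sqrt(6)*x/9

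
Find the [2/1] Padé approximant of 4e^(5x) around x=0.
(50*x**2/3 + 40*x/3 + 4)/(1 - 5*x/3)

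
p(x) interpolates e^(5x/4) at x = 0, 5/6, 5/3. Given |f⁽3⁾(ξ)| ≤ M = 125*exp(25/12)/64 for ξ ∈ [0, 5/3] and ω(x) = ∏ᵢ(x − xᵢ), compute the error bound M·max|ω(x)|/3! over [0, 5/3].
15625*sqrt(3)*exp(25/12)/373248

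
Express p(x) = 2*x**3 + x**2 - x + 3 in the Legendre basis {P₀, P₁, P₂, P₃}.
(10/3)P₀ + (1/5)P₁ + (2/3)P₂ + (4/5)P₃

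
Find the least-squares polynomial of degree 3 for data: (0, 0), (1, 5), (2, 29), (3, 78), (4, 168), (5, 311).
-17/63 + (430/189)x + (239/126)x² + (109/54)x³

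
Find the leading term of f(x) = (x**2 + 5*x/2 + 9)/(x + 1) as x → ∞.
x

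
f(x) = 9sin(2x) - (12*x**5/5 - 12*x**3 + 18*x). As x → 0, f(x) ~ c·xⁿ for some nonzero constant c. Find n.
7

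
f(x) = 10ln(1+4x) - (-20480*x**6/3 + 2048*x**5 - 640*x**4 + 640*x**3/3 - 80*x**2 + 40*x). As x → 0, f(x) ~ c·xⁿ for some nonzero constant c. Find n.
7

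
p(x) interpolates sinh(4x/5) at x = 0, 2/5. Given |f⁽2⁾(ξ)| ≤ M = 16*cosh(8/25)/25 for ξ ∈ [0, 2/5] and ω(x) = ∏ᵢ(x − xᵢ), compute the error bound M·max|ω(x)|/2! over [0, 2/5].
8*cosh(8/25)/625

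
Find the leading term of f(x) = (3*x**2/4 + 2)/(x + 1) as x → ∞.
3*x/4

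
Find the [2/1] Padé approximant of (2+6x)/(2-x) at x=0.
(3*x + 1)/(1 - x/2)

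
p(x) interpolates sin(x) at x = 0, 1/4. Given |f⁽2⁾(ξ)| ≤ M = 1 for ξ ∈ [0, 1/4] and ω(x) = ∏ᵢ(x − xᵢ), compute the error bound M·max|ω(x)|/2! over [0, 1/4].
1/128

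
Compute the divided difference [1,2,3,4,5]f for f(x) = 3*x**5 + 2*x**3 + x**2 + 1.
45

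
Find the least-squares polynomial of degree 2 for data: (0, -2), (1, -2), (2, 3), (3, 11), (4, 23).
-15/7 + (-99/70)x + (27/14)x²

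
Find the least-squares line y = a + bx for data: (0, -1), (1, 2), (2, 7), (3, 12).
a = -8/5, b = 22/5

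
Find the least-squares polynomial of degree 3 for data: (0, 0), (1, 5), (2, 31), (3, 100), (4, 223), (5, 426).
-5/126 + (65/756)x + (461/252)x² + (82/27)x³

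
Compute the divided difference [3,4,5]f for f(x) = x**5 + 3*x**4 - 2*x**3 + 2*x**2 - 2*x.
929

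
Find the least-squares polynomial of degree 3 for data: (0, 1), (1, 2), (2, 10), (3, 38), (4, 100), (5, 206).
137/126 + (121/108)x + (-319/126)x² + (227/108)x³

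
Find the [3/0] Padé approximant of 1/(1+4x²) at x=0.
1 - 4*x**2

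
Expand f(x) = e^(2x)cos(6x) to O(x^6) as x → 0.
1 + 2*x - 16*x**2 - 104*x**3/3 + 56*x**4/3 + 1264*x**5/15 + O(x**6)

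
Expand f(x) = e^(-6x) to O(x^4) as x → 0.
1 - 6*x + 18*x**2 - 36*x**3 + O(x**4)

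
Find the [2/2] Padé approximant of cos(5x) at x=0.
(1 - 125*x**2/12)/(25*x**2/12 + 1)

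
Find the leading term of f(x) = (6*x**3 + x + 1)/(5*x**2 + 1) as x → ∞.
6*x/5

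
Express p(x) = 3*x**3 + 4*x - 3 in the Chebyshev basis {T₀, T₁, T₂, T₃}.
(-3)T₀ + (25/4)T₁ + (3/4)T₃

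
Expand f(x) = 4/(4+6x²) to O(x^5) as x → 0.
1 - 3*x**2/2 + 9*x**4/4 + O(x**5)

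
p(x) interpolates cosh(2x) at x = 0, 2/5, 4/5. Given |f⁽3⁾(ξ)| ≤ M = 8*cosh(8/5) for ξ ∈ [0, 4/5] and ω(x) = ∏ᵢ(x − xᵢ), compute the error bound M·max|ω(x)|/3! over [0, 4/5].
64*sqrt(3)*cosh(8/5)/3375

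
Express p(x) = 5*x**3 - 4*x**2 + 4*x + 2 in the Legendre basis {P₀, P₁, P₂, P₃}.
(2/3)P₀ + (7)P₁ + (-8/3)P₂ + (2)P₃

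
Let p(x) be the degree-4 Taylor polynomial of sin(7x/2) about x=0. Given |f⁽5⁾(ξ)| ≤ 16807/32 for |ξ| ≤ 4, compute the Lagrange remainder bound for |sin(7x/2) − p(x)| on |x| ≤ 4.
67228/15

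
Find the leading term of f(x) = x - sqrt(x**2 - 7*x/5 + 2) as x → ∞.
7/10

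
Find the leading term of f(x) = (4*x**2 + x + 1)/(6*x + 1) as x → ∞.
2*x/3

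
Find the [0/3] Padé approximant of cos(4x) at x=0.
1/(8*x**2 + 1)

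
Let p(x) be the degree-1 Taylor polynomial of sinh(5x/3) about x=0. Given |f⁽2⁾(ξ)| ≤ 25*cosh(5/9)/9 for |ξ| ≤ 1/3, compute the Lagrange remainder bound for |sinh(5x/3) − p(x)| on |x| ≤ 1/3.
25*cosh(5/9)/162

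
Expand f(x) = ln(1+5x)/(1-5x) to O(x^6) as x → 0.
5*x + 25*x**2/2 + 625*x**3/6 + 4375*x**4/12 + 29375*x**5/12 + O(x**6)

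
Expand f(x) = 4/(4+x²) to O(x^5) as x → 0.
1 - x**2/4 + x**4/16 + O(x**5)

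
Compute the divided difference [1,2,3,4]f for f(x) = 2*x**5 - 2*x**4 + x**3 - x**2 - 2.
111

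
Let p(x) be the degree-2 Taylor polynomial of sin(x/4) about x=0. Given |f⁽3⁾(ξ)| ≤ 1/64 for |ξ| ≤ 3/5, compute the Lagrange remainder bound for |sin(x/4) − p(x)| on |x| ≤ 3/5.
9/16000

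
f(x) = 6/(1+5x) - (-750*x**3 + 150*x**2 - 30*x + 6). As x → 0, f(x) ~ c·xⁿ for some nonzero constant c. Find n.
4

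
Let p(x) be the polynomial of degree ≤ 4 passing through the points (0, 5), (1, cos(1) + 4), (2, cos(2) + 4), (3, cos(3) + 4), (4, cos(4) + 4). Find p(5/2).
15*cos(3)/32 + 45*cos(2)/64 - 5*cos(1)/32 - 5*cos(4)/128 + 515/128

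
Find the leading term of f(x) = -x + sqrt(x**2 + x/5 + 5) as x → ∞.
1/10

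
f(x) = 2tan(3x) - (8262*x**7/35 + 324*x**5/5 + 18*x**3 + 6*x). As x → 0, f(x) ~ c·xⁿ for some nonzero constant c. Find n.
9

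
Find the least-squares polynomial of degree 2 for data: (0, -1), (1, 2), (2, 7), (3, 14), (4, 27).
-23/35 + (18/35)x + (11/7)x²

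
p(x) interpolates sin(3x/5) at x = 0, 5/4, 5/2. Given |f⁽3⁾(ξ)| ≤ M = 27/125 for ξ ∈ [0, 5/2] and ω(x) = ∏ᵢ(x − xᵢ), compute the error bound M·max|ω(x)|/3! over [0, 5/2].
sqrt(3)/64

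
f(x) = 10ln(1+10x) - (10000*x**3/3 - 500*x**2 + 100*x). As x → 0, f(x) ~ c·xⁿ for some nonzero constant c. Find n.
4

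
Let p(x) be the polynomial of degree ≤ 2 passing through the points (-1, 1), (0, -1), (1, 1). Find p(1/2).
-1/2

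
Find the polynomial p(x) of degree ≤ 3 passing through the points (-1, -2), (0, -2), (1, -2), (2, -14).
-2*x**3 + 2*x - 2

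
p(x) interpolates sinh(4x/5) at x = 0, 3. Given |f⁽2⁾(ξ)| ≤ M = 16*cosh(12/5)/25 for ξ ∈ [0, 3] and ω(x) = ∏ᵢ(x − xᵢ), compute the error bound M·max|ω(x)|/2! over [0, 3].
18*cosh(12/5)/25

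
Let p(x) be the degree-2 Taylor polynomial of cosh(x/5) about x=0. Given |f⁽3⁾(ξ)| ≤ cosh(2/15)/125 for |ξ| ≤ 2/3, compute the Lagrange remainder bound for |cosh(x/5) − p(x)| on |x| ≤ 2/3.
4*cosh(2/15)/10125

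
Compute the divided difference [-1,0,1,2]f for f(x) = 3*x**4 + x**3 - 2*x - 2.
7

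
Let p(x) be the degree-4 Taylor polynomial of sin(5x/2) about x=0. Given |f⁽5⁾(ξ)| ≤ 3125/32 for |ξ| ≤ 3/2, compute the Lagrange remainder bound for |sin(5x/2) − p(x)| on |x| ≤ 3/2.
50625/8192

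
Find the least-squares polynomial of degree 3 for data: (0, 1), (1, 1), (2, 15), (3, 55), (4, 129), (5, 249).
65/63 + (-778/189)x + (20/9)x² + (46/27)x³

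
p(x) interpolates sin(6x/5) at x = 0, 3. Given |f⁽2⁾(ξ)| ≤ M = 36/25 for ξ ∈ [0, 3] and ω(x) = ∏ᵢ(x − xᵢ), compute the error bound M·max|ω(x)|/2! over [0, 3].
81/50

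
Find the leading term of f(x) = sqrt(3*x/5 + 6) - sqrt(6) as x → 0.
sqrt(6)*x/20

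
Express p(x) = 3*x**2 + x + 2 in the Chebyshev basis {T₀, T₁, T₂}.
(7/2)T₀ + T₁ + (3/2)T₂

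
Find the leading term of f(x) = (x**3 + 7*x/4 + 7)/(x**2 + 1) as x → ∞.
x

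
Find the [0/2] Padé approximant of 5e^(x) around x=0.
5/(x**2/2 - x + 1)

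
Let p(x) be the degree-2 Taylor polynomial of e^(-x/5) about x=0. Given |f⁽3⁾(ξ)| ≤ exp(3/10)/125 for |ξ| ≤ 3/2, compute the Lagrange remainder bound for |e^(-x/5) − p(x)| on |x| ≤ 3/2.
9*exp(3/10)/2000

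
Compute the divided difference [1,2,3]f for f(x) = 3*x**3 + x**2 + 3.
19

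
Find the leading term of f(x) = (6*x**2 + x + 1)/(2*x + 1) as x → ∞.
3*x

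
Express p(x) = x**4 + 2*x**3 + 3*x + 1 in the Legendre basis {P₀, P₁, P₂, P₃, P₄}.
(6/5)P₀ + (21/5)P₁ + (4/7)P₂ + (4/5)P₃ + (8/35)P₄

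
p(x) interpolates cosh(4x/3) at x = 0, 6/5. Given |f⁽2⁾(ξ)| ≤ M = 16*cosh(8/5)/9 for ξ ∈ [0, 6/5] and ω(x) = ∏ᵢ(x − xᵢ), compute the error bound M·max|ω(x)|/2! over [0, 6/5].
8*cosh(8/5)/25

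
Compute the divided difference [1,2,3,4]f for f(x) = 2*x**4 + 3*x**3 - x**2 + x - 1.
23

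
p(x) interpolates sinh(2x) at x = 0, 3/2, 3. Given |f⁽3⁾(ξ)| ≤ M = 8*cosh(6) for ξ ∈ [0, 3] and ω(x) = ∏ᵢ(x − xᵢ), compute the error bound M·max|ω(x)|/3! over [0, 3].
sqrt(3)*cosh(6)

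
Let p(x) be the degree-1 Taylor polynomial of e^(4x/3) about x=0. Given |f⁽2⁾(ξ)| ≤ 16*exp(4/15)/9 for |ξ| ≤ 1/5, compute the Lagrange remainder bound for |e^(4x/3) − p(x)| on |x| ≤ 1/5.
8*exp(4/15)/225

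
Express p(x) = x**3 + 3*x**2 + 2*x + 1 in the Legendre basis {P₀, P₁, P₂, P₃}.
(2)P₀ + (13/5)P₁ + (2)P₂ + (2/5)P₃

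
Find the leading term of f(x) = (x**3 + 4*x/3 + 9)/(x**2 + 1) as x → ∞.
x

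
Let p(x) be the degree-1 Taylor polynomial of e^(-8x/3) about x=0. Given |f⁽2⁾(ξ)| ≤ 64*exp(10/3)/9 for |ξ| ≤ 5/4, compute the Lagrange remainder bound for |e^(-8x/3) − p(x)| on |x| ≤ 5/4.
50*exp(10/3)/9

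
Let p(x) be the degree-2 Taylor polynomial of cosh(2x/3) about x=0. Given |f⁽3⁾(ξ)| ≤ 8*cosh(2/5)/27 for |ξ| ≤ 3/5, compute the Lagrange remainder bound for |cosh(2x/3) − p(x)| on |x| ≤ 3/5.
4*cosh(2/5)/375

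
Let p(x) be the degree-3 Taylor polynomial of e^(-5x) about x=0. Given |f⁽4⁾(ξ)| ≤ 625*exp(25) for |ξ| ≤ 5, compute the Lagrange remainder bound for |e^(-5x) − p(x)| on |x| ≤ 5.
390625*exp(25)/24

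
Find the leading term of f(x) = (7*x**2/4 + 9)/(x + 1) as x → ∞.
7*x/4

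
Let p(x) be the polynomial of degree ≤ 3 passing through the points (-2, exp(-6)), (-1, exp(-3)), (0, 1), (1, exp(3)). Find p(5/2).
(-189*exp(6) - 35 + 135*exp(3) + 105*exp(9))*exp(-6)/16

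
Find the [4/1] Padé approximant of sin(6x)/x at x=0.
324*x**4/5 - 36*x**2 + 6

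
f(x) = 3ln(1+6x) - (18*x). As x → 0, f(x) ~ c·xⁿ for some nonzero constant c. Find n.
2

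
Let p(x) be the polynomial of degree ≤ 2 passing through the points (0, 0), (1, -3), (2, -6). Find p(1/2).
-3/2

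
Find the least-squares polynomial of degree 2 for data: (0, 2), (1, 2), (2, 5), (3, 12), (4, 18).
59/35 + (-13/35)x + (8/7)x²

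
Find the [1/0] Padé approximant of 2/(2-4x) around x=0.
2*x + 1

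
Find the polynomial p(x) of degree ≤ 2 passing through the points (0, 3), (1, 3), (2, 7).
2*x**2 - 2*x + 3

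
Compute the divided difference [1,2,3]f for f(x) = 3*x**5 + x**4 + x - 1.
295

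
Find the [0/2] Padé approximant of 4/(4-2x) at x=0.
1/(1 - x/2)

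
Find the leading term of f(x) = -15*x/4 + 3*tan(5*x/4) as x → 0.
125*x**3/64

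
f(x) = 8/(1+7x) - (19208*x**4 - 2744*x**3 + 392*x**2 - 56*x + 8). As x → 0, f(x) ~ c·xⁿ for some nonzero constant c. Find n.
5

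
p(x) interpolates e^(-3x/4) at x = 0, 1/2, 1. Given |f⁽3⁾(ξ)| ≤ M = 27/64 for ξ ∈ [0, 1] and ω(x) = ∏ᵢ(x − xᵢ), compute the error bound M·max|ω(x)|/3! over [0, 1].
sqrt(3)/512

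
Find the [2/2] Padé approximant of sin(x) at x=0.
x/(x**2/6 + 1)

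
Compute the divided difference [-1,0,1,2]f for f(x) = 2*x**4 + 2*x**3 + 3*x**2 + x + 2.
6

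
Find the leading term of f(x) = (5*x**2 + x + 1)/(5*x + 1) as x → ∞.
x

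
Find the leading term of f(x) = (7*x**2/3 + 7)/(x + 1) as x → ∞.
7*x/3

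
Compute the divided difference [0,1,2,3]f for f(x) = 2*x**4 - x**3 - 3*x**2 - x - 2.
11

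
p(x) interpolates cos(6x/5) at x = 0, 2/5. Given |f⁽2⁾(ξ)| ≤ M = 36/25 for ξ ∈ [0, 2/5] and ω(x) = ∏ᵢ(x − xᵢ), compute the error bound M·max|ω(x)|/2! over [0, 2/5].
18/625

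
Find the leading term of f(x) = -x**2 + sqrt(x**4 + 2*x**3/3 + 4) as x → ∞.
x/3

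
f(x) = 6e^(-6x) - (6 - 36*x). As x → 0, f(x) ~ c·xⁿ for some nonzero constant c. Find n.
2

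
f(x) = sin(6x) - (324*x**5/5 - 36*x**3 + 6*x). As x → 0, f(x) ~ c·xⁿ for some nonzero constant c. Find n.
7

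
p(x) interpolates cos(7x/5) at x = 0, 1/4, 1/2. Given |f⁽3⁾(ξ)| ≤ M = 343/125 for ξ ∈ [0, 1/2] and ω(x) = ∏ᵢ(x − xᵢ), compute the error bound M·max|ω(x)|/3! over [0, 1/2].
343*sqrt(3)/216000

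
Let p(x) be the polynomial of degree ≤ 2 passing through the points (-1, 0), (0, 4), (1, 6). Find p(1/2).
21/4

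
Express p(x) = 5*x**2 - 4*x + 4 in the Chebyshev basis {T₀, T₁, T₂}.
(13/2)T₀ + (-4)T₁ + (5/2)T₂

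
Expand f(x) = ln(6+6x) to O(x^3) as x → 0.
log(6) + x - x**2/2 + O(x**3)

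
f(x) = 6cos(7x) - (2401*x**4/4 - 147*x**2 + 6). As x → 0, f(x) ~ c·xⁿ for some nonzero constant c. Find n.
6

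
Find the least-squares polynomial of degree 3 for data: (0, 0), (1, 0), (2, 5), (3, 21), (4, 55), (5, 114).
-5/126 + (83/756)x + (-67/63)x² + (121/108)x³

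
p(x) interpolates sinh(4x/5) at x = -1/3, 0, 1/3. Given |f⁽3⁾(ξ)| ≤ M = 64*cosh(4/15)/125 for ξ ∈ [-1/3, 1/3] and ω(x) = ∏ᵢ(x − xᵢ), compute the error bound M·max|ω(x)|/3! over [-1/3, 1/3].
64*sqrt(3)*cosh(4/15)/91125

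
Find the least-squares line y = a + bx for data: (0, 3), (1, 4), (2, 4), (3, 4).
a = 33/10, b = 3/10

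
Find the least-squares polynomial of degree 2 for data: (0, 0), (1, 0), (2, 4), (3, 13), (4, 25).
-2/35 + (-139/70)x + (29/14)x²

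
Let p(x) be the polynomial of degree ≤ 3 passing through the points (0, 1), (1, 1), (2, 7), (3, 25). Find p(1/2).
5/8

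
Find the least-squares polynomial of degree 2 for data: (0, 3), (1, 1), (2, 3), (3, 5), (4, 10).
14/5 + (-11/5)x + x²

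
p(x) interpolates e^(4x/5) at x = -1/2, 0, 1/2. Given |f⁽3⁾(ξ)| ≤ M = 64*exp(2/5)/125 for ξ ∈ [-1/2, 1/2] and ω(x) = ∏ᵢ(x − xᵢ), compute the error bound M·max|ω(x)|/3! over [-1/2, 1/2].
8*sqrt(3)*exp(2/5)/3375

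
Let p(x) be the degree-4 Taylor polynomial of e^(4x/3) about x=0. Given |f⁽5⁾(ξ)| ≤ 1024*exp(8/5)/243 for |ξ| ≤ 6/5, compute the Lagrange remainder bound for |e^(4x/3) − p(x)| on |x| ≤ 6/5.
4096*exp(8/5)/46875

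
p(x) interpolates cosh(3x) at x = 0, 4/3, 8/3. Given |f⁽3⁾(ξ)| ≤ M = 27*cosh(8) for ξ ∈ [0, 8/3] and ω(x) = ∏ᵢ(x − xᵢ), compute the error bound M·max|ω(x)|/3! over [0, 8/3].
64*sqrt(3)*cosh(8)/27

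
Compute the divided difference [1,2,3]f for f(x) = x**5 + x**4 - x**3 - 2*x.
109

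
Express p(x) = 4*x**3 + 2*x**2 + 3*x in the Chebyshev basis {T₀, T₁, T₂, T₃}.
T₀ + (6)T₁ + T₂ + T₃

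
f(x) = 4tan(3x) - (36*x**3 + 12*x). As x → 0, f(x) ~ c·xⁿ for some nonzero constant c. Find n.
5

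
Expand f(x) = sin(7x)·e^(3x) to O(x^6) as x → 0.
7*x + 21*x**2 - 77*x**3/3 - 140*x**4 - 2807*x**5/30 + O(x**6)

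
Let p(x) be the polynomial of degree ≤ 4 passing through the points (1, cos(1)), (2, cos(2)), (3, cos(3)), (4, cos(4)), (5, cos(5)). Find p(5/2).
45*cos(3)/64 + 15*cos(2)/32 - 5*cos(1)/128 + 3*cos(5)/128 - 5*cos(4)/32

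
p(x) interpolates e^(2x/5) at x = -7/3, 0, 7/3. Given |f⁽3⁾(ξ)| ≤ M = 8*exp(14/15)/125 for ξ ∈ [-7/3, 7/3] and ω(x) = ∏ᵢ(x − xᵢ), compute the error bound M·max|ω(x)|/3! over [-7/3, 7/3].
2744*sqrt(3)*exp(14/15)/91125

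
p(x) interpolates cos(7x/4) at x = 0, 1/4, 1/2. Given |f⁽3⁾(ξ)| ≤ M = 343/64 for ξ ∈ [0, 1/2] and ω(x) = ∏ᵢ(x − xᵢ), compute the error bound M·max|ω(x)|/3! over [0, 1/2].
343*sqrt(3)/110592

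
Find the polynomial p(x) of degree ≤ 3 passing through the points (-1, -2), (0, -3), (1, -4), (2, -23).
-3*x**3 + 2*x - 3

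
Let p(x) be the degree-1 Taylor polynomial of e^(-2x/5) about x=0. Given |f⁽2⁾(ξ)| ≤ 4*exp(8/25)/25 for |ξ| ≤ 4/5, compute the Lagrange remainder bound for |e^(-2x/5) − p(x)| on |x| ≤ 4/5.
32*exp(8/25)/625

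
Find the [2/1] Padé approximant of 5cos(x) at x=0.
5 - 5*x**2/2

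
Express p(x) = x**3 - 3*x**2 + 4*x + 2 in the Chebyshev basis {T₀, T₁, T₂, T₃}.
(1/2)T₀ + (19/4)T₁ + (-3/2)T₂ + (1/4)T₃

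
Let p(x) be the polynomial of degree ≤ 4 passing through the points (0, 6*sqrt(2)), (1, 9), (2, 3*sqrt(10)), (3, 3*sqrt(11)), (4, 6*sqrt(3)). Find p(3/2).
-15*sqrt(11)/32 - 15*sqrt(2)/64 + 9*sqrt(3)/64 + 135/32 + 135*sqrt(10)/64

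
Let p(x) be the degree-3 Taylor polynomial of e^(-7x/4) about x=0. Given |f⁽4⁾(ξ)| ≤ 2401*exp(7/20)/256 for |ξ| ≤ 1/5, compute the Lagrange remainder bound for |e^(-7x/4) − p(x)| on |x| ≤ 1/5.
2401*exp(7/20)/3840000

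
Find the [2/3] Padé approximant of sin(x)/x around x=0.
(1 - 7*x**2/60)/(x**2/20 + 1)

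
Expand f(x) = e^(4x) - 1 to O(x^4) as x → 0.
4*x + 8*x**2 + 32*x**3/3 + O(x**4)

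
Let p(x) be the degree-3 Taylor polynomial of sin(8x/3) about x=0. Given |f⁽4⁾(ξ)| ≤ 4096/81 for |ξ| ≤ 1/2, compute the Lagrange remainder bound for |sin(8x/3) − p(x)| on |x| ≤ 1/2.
32/243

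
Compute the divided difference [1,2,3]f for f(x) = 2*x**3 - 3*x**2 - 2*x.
9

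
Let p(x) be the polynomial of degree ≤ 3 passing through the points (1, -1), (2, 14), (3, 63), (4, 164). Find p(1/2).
-11/8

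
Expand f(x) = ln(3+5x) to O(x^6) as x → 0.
log(3) + 5*x/3 - 25*x**2/18 + 125*x**3/81 - 625*x**4/324 + 625*x**5/243 + O(x**6)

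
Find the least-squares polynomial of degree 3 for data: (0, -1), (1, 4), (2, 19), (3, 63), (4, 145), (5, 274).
-38/63 + (89/378)x + (143/126)x² + (53/27)x³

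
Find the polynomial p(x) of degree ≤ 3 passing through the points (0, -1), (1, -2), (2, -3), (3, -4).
-x - 1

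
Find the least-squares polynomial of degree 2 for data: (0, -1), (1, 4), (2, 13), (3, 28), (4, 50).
-24/35 + (41/35)x + (20/7)x²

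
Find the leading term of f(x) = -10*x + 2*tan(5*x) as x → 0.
250*x**3/3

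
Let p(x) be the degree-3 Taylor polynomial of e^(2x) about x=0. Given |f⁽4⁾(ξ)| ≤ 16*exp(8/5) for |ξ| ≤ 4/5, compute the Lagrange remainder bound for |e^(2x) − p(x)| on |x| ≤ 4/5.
512*exp(8/5)/1875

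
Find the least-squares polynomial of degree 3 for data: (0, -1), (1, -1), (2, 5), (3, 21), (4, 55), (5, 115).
-73/63 + (146/189)x + (-79/63)x² + (31/27)x³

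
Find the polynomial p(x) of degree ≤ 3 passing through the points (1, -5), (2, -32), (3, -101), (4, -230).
-3*x**3 - 3*x**2 + 3*x - 2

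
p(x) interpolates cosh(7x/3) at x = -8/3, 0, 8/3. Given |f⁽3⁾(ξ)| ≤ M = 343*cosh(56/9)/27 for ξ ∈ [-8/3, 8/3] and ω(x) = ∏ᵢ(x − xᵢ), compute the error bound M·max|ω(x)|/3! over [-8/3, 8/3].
175616*sqrt(3)*cosh(56/9)/19683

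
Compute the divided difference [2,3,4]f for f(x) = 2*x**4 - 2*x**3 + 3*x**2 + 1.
95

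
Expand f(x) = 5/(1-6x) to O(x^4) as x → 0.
5 + 30*x + 180*x**2 + 1080*x**3 + O(x**4)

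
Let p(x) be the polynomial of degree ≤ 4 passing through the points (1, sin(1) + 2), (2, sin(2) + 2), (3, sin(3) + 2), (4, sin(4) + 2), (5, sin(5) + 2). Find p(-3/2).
-2145*sin(2)/32 + 1155*sin(5)/128 + 2 + 5005*sin(3)/64 + 3003*sin(1)/128 - 1365*sin(4)/32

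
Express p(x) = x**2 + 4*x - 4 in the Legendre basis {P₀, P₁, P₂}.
(-11/3)P₀ + (4)P₁ + (2/3)P₂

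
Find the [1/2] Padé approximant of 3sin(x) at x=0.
3*x/(x**2/6 + 1)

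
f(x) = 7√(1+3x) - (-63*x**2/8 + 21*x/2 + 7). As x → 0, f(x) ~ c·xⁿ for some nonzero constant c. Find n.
3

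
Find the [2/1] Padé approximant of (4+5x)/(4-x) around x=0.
(5*x/4 + 1)/(1 - x/4)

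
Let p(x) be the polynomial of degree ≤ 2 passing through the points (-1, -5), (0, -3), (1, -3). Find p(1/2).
-11/4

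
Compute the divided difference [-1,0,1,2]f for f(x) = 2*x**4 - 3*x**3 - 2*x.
1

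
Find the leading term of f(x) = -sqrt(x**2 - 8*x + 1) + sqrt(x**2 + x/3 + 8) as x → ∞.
25/6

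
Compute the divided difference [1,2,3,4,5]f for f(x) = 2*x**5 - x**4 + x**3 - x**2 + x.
29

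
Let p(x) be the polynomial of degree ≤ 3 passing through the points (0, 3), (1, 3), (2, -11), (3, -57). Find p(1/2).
29/8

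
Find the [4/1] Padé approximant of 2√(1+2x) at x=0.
(3*x**4/20 - 2*x**3/5 + 9*x**2/5 + 24*x/5 + 2)/(7*x/5 + 1)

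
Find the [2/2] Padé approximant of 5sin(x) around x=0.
5*x/(x**2/6 + 1)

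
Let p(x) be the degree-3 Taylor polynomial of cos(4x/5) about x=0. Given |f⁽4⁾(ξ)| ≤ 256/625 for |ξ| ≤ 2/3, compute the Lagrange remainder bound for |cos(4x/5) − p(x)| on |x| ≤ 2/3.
512/151875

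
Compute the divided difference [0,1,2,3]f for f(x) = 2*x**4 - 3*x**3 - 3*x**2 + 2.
9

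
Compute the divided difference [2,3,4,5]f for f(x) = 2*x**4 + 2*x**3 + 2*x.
30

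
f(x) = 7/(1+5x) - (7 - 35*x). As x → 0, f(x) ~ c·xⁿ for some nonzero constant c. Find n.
2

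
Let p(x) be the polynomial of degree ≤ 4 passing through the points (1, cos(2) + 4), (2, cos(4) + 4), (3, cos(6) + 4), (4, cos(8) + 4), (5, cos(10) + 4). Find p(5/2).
15*cos(4)/32 + 3*cos(10)/128 - 5*cos(2)/128 - 5*cos(8)/32 + 45*cos(6)/64 + 4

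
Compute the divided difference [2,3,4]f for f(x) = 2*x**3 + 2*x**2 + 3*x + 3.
20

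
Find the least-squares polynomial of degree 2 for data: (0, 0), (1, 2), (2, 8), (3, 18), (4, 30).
-6/35 + (26/35)x + (12/7)x²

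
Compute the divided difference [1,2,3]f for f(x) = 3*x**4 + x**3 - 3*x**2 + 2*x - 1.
78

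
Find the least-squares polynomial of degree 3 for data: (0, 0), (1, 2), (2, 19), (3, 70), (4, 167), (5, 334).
-13/126 + (403/756)x + (-145/126)x² + (311/108)x³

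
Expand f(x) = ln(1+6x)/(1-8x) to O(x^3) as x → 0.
6*x + 30*x**2 + O(x**3)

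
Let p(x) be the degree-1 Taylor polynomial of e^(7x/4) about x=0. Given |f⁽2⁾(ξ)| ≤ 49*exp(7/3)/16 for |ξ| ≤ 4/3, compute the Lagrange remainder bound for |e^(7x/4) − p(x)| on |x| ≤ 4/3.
49*exp(7/3)/18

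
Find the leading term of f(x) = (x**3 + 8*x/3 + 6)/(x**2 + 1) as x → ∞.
x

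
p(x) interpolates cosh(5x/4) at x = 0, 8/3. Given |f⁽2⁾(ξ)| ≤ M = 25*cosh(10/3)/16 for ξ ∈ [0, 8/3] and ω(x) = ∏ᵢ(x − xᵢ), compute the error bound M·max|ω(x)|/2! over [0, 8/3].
25*cosh(10/3)/18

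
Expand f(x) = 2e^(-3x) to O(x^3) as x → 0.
2 - 6*x + 9*x**2 + O(x**3)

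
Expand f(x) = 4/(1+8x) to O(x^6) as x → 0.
4 - 32*x + 256*x**2 - 2048*x**3 + 16384*x**4 - 131072*x**5 + O(x**6)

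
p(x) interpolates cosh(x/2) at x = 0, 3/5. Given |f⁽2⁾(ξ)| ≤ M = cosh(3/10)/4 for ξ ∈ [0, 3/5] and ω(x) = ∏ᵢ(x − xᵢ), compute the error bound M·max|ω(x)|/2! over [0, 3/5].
9*cosh(3/10)/800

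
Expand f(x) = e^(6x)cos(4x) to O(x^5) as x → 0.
1 + 6*x + 10*x**2 - 12*x**3 - 238*x**4/3 + O(x**5)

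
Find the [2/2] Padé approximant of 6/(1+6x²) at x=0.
6/(6*x**2 + 1)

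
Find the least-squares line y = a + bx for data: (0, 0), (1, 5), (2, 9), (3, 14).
a = 1/10, b = 23/5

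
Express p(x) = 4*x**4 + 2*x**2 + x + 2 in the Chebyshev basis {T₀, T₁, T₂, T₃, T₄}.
(9/2)T₀ + T₁ + (3)T₂ + (1/2)T₄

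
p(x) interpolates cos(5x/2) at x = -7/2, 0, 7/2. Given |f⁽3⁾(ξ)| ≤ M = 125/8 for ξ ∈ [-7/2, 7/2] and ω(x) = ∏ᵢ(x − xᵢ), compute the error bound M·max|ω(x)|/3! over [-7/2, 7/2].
42875*sqrt(3)/1728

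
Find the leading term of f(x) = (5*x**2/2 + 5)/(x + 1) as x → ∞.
5*x/2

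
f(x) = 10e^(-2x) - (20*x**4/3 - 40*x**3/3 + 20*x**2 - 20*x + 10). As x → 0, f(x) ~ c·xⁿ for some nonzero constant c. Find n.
5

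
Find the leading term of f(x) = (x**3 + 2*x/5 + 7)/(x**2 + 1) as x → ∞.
x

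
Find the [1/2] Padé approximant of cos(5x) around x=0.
1/(25*x**2/2 + 1)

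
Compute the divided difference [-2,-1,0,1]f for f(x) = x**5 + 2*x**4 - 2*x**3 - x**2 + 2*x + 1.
-1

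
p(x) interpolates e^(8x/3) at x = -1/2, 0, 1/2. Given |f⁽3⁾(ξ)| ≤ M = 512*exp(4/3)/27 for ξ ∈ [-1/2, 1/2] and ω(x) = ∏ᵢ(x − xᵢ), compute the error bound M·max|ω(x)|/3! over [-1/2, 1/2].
64*sqrt(3)*exp(4/3)/729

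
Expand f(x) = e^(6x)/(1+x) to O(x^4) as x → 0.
1 + 5*x + 13*x**2 + 23*x**3 + O(x**4)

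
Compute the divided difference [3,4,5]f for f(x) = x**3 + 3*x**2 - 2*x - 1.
15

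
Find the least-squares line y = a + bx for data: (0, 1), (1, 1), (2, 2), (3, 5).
a = 3/10, b = 13/10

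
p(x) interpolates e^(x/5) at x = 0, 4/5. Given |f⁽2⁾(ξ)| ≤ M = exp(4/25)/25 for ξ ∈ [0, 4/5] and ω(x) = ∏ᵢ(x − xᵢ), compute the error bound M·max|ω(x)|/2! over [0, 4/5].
2*exp(4/25)/625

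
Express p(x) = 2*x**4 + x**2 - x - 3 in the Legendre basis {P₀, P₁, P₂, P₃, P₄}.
(-34/15)P₀ - P₁ + (38/21)P₂ + (16/35)P₄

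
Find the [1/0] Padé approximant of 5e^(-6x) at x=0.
5 - 30*x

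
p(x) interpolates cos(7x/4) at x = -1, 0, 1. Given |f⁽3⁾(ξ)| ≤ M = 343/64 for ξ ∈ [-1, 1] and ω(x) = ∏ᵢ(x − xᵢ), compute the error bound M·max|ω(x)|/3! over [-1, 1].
343*sqrt(3)/1728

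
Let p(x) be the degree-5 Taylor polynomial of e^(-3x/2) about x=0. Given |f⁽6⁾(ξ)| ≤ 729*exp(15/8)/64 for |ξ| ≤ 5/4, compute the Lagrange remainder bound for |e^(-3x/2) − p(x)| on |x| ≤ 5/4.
253125*exp(15/8)/4194304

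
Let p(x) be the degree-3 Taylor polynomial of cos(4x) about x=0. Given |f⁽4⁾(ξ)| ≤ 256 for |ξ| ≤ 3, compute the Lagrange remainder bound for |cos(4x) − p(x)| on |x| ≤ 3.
864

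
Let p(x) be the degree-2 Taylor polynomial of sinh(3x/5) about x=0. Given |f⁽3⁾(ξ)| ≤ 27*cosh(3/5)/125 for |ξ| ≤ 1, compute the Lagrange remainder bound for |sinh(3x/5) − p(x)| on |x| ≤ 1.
9*cosh(3/5)/250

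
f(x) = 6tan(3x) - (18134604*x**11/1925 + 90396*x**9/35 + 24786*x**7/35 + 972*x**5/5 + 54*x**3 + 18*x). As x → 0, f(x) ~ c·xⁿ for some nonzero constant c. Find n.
13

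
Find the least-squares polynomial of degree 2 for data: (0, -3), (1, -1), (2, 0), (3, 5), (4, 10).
-97/35 + (12/35)x + (5/7)x²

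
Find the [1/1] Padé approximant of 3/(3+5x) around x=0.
1/(5*x/3 + 1)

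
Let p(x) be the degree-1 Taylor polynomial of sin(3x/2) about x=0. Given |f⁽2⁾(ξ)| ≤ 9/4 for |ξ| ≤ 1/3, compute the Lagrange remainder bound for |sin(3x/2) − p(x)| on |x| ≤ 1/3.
1/8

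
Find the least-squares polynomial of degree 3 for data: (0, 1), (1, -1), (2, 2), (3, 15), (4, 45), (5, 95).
22/21 + (-185/63)x + (-2/21)x² + (8/9)x³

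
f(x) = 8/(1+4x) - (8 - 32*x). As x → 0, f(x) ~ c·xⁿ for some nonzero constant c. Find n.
2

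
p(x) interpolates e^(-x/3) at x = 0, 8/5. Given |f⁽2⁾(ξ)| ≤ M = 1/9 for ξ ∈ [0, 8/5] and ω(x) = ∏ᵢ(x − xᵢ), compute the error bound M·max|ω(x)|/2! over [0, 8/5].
8/225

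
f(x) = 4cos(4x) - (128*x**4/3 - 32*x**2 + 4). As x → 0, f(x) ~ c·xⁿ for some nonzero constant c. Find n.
6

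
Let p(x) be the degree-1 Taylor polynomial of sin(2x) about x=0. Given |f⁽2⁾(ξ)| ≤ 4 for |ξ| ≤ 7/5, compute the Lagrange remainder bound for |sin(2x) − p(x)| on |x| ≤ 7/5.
98/25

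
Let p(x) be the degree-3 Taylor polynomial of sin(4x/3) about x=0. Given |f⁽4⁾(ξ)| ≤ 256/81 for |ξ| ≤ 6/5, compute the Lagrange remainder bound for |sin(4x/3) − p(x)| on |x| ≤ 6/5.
512/1875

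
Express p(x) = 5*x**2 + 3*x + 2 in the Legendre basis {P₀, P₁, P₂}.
(11/3)P₀ + (3)P₁ + (10/3)P₂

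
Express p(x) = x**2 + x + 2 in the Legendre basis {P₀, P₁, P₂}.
(7/3)P₀ + P₁ + (2/3)P₂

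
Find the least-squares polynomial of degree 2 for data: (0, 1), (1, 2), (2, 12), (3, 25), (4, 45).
23/35 + (-43/70)x + (41/14)x²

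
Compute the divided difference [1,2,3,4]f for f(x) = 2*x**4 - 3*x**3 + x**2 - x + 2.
17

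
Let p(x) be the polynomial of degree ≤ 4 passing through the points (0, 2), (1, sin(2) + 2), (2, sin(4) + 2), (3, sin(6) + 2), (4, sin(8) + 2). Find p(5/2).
45*sin(4)/64 - 5*sin(2)/32 + 15*sin(6)/32 - 5*sin(8)/128 + 2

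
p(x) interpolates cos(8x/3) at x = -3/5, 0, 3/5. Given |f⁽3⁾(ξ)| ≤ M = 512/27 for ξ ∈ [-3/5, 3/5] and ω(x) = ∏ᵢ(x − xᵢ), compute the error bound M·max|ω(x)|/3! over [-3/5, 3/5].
512*sqrt(3)/3375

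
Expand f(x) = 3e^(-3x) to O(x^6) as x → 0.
3 - 9*x + 27*x**2/2 - 27*x**3/2 + 81*x**4/8 - 243*x**5/40 + O(x**6)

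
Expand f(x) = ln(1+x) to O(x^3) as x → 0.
x - x**2/2 + O(x**3)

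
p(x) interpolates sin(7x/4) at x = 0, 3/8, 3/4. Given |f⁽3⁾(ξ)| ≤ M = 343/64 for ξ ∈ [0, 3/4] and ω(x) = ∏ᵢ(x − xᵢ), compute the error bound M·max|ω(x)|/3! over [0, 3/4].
343*sqrt(3)/32768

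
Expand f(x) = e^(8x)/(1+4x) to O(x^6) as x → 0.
1 + 4*x + 16*x**2 + 64*x**3/3 + 256*x**4/3 - 1024*x**5/15 + O(x**6)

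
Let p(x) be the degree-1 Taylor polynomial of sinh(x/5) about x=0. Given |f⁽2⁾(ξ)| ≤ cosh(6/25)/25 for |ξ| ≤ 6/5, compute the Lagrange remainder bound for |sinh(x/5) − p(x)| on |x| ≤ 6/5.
18*cosh(6/25)/625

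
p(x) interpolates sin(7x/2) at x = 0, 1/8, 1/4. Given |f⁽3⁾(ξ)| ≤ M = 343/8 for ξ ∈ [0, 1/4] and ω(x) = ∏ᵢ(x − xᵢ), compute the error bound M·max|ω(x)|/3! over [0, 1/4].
343*sqrt(3)/110592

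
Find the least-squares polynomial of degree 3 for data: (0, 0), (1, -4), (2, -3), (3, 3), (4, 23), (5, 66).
-5/14 + (-85/84)x + (-18/7)x² + (13/12)x³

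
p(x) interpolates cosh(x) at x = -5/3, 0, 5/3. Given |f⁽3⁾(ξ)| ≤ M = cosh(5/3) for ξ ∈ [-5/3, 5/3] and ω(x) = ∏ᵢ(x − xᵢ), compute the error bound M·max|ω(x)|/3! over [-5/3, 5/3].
125*sqrt(3)*cosh(5/3)/729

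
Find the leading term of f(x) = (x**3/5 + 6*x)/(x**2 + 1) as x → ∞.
x/5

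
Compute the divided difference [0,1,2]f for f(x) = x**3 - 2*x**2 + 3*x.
1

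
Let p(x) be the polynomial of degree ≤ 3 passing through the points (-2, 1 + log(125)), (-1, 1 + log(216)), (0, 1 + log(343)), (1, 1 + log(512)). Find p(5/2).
1 + log(16388945225936291321230313138304319488*2**(3/8)*3**(5/16)*5**(7/16)*7**(9/16)/207166472332785427482736201687578125)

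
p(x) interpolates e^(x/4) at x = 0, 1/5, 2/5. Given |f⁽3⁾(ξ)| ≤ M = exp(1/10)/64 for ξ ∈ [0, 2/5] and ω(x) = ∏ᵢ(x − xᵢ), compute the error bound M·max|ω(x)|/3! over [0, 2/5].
sqrt(3)*exp(1/10)/216000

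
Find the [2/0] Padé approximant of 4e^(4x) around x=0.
32*x**2 + 16*x + 4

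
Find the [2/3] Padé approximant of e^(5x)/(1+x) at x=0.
(25*x**2/28 + 10*x/7 + 1)/(-25*x**3/21 + 75*x**2/28 - 18*x/7 + 1)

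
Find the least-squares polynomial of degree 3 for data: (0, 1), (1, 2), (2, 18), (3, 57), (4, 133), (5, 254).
20/21 + (-136/63)x + (5/3)x² + (16/9)x³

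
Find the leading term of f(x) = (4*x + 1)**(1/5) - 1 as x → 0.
4*x/5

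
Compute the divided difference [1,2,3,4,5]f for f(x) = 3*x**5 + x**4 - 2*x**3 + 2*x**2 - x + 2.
46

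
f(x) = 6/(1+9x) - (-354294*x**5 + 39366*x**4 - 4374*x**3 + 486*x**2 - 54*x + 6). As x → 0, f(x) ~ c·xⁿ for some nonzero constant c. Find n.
6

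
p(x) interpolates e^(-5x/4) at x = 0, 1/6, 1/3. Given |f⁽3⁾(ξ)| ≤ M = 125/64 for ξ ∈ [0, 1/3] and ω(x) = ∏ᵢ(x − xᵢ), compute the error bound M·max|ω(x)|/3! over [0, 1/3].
125*sqrt(3)/373248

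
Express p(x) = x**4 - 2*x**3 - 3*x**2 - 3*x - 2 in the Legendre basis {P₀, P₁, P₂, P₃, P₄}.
(-14/5)P₀ + (-21/5)P₁ + (-10/7)P₂ + (-4/5)P₃ + (8/35)P₄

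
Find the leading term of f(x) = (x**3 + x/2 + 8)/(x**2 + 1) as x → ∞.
x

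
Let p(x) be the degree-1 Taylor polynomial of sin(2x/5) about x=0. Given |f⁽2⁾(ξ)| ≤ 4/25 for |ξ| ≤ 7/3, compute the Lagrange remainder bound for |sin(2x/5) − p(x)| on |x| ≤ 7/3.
98/225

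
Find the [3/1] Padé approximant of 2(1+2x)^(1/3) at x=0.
(-16*x**3/81 + 8*x**2/9 + 4*x + 2)/(4*x/3 + 1)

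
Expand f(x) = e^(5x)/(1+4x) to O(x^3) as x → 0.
1 + x + 17*x**2/2 + O(x**3)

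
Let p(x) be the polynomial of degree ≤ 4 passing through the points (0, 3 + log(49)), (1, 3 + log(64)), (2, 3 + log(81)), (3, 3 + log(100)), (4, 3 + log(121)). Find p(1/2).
3 + log(128*11**(59/64)*3**(13/16)*5**(7/16)*7**(35/64)/297)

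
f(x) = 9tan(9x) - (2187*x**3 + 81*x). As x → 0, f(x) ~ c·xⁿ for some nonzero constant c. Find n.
5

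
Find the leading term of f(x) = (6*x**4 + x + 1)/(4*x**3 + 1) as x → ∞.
3*x/2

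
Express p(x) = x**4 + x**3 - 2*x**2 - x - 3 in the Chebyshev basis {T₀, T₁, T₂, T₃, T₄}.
(-29/8)T₀ + (-1/4)T₁ + (-1/2)T₂ + (1/4)T₃ + (1/8)T₄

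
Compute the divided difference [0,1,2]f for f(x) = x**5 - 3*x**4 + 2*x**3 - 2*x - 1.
0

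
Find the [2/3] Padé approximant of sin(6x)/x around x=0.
(6 - 126*x**2/5)/(9*x**2/5 + 1)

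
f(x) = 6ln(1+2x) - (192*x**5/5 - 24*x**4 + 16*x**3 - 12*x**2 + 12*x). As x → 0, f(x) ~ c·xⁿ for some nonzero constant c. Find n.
6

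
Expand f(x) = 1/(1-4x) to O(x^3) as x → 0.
1 + 4*x + 16*x**2 + O(x**3)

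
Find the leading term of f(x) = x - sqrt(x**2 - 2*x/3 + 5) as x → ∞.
1/3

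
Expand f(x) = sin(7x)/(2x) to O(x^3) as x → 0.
7/2 - 343*x**2/12 + O(x**3)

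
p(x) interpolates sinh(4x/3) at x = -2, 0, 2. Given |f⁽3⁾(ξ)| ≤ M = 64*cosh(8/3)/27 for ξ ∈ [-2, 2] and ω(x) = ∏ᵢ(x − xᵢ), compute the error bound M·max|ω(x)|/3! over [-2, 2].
512*sqrt(3)*cosh(8/3)/729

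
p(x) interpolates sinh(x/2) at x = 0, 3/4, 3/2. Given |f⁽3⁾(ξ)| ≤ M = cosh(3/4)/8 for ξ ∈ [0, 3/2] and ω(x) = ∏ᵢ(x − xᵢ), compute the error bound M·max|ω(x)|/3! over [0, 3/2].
sqrt(3)*cosh(3/4)/512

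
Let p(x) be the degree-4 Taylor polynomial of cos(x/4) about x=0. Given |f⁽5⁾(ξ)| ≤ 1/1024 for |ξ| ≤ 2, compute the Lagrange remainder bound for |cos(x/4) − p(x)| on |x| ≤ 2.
1/3840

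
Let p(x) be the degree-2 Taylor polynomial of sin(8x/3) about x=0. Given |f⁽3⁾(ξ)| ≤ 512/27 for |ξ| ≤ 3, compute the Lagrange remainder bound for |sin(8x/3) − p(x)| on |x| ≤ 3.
256/3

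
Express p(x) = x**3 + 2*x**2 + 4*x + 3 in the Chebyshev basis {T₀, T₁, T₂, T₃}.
(4)T₀ + (19/4)T₁ + T₂ + (1/4)T₃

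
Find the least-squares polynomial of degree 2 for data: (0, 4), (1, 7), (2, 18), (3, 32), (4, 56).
141/35 + (3/70)x + (45/14)x²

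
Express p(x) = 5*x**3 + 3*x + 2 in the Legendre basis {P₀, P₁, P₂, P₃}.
(2)P₀ + (6)P₁ + (2)P₃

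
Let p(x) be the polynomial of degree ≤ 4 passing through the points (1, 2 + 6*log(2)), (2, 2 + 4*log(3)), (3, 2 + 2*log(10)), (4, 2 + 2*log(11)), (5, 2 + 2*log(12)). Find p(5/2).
2 + log(30*11**(11/16)*2**(17/64)*3**(59/64)*5**(13/32)/11)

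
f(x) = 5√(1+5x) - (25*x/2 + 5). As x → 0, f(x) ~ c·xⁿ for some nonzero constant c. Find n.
2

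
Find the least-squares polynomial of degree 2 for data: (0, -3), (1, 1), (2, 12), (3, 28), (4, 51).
-107/35 + (17/14)x + (43/14)x²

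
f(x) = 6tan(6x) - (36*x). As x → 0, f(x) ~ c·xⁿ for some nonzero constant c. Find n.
3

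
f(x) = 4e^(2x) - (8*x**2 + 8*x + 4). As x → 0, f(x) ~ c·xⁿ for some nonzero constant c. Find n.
3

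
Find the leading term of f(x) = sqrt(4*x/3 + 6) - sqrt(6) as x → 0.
sqrt(6)*x/9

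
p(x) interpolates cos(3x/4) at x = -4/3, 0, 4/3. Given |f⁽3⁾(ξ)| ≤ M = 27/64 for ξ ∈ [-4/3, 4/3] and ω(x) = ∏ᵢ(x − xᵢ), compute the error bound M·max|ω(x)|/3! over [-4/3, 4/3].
sqrt(3)/27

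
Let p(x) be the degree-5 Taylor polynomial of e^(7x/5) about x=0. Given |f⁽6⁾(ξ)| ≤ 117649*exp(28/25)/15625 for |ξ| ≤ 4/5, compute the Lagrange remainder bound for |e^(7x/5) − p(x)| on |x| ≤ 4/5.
30118144*exp(28/25)/10986328125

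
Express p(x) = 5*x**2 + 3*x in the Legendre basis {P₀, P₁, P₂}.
(5/3)P₀ + (3)P₁ + (10/3)P₂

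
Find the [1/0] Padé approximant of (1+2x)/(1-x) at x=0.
3*x + 1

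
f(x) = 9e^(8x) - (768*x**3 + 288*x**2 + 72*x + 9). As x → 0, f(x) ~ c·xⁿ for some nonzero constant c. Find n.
4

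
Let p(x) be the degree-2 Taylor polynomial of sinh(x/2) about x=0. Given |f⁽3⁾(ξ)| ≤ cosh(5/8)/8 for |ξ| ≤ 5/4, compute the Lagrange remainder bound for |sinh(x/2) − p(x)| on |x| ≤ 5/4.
125*cosh(5/8)/3072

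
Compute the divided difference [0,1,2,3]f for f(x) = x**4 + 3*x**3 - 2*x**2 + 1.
9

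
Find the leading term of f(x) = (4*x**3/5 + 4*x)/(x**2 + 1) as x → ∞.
4*x/5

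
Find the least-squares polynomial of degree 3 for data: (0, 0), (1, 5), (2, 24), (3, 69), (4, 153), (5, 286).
1/18 + (1223/756)x + (305/252)x² + (107/54)x³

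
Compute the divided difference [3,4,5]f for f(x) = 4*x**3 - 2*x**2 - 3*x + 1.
46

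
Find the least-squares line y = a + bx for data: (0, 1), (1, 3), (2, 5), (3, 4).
a = 8/5, b = 11/10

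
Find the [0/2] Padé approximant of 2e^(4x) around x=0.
2/(8*x**2 - 4*x + 1)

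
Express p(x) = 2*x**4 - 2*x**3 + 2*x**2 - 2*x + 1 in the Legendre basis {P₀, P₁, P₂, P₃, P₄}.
(31/15)P₀ + (-16/5)P₁ + (52/21)P₂ + (-4/5)P₃ + (16/35)P₄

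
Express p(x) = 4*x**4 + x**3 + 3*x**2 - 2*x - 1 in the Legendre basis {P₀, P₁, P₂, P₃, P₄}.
(4/5)P₀ + (-7/5)P₁ + (30/7)P₂ + (2/5)P₃ + (32/35)P₄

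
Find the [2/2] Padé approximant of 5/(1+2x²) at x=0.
5/(2*x**2 + 1)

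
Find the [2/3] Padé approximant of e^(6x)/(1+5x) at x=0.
(222*x**2/65 + 201*x/65 + 1)/(876*x**3/65 - 759*x**2/65 + 136*x/65 + 1)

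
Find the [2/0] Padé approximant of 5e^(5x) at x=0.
125*x**2/2 + 25*x + 5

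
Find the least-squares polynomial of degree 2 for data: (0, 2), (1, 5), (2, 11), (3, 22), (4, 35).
69/35 + (81/70)x + (25/14)x²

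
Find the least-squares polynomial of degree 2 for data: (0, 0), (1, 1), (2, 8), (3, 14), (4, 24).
-13/35 + (87/70)x + (17/14)x²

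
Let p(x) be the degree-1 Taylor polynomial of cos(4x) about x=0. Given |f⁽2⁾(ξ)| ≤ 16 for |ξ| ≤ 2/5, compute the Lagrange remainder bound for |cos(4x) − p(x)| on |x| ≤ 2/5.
32/25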